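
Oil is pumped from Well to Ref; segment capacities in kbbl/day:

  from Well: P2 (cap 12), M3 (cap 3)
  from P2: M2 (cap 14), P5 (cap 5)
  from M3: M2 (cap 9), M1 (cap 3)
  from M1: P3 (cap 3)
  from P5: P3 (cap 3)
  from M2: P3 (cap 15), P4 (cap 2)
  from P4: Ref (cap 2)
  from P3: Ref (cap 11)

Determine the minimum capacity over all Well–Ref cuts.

Augment Well→P2→P5→P3→Ref: bottleneck 3, flow now 3.
Augment Well→P2→M2→P4→Ref: bottleneck 2, flow now 5.
Augment Well→P2→M2→P3→Ref: bottleneck 7, flow now 12.
Augment Well→M3→M1→P3→Ref: bottleneck 1, flow now 13.
No augmenting path remains; maximum flow = 13.
By max-flow min-cut, the minimum cut capacity equals the max flow.
In the residual graph, reachable from Well: {Well, P2, M3, M1, P5, M2, P3}.
Min-cut edges: M2→P4 (2), P3→Ref (11); capacity 2 + 11 = 13.

13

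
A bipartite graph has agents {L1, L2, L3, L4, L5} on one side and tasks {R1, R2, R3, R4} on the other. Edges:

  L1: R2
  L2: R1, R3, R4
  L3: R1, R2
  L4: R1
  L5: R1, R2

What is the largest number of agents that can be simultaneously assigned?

3

Unit-capacity flow: source→left, listed edges, right→sink; max matching = max flow.
Augmenting path L1→R2 (+1); matched 1.
Augmenting path L2→R1 (+1); matched 2.
Augmenting path L3→R1→L2→R3 (+1); matched 3.
No augmenting path remains; maximum matching = 3.
König certificate: {L2, R1, R2} is a vertex cover of size 3 (every listed pair touches it), so no matching can be larger.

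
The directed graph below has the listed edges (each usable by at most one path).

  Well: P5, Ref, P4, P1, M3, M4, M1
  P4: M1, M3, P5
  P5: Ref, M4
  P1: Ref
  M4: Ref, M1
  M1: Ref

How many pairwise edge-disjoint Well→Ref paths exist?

Assign every edge capacity 1; by Menger, the answer equals the max flow.
Path Well→Ref (+1); total 1.
Path Well→M4→Ref (+1); total 2.
Path Well→P1→Ref (+1); total 3.
Path Well→M1→Ref (+1); total 4.
Path Well→P5→Ref (+1); total 5.
No residual Well→Ref path; max flow = 5.
Certifying cut of size 5: {M1→Ref, M4→Ref, P5→Ref, Well→P1, Well→Ref}.

5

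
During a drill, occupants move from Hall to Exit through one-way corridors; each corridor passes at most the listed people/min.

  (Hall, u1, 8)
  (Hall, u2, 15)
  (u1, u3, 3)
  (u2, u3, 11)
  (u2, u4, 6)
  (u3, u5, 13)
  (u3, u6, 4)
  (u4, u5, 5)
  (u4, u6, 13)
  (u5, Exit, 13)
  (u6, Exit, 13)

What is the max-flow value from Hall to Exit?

Augment Hall→u1→u3→u5→Exit: bottleneck 3, flow now 3.
Augment Hall→u2→u3→u5→Exit: bottleneck 10, flow now 13.
Augment Hall→u2→u3→u6→Exit: bottleneck 1, flow now 14.
Augment Hall→u2→u4→u6→Exit: bottleneck 4, flow now 18.
No augmenting path remains; maximum flow = 18.
In the residual graph, reachable from Hall: {Hall, u1}.
Min-cut edges: Hall→u2 (15), u1→u3 (3); capacity 15 + 3 = 18.
This cut is saturated, so no flow can exceed 18.

18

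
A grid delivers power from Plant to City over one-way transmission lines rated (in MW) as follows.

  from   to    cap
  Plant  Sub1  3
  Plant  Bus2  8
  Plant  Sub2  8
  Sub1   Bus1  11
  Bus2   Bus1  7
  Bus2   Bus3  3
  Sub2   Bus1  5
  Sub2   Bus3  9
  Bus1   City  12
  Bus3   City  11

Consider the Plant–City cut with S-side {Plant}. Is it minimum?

Given cut capacity: 3 + 8 + 8 = 19.
Augment Plant→Sub1→Bus1→City: bottleneck 3, flow now 3.
Augment Plant→Bus2→Bus1→City: bottleneck 7, flow now 10.
Augment Plant→Bus2→Bus3→City: bottleneck 1, flow now 11.
Augment Plant→Sub2→Bus1→City: bottleneck 2, flow now 13.
Augment Plant→Sub2→Bus3→City: bottleneck 6, flow now 19.
No augmenting path remains; maximum flow = 19.
Cut capacity 19 equals the max flow, so it is a minimum cut.

Yes — it is a minimum cut (capacity 19).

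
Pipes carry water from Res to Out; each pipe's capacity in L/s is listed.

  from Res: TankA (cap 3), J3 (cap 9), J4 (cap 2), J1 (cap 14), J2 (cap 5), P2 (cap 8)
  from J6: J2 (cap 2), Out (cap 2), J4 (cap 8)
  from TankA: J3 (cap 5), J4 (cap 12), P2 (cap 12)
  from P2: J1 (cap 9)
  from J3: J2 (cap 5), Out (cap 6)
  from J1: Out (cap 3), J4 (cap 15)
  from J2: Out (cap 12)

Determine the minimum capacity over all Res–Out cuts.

19

Augment Res→J3→Out: bottleneck 6, flow now 6.
Augment Res→J1→Out: bottleneck 3, flow now 9.
Augment Res→J2→Out: bottleneck 5, flow now 14.
Augment Res→J3→J2→Out: bottleneck 3, flow now 17.
Augment Res→TankA→J3→J2→Out: bottleneck 2, flow now 19.
No augmenting path remains; maximum flow = 19.
By max-flow min-cut, the minimum cut capacity equals the max flow.
In the residual graph, reachable from Res: {Res, TankA, P2, J3, J1, J4}.
Min-cut edges: Res→J2 (5), J3→J2 (5), J3→Out (6), J1→Out (3); capacity 5 + 5 + 6 + 3 = 19.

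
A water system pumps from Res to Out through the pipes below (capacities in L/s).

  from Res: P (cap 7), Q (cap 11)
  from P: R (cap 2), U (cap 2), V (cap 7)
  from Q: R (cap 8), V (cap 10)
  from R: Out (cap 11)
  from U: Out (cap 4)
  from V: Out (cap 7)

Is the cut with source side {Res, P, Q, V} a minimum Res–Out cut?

Given cut capacity: 2 + 2 + 8 + 7 = 19.
Augment Res→P→R→Out: bottleneck 2, flow now 2.
Augment Res→P→U→Out: bottleneck 2, flow now 4.
Augment Res→P→V→Out: bottleneck 3, flow now 7.
Augment Res→Q→R→Out: bottleneck 8, flow now 15.
Augment Res→Q→V→Out: bottleneck 3, flow now 18.
No augmenting path remains; maximum flow = 18.
In the residual graph, reachable from Res: {Res}.
Min-cut edges: Res→P (7), Res→Q (11); capacity 7 + 11 = 18.
Cut capacity 19 exceeds the max flow 18, so it is not minimum.

No — its capacity is 19, but the minimum cut has capacity 18.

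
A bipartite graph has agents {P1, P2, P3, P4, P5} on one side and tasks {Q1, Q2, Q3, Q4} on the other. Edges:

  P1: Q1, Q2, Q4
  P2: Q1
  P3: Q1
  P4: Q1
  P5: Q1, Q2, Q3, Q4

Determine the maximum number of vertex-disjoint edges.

3

Unit-capacity flow: source→left, listed edges, right→sink; max matching = max flow.
Augmenting path P1→Q1 (+1); matched 1.
Augmenting path P5→Q2 (+1); matched 2.
Augmenting path P2→Q1→P1→Q4 (+1); matched 3.
No augmenting path remains; maximum matching = 3.
König certificate: {P1, P5, Q1} is a vertex cover of size 3 (every listed pair touches it), so no matching can be larger.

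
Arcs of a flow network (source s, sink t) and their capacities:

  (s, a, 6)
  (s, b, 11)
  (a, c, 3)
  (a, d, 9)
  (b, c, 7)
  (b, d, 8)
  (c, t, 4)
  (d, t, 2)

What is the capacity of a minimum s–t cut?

6

Augment s→a→c→t: bottleneck 3, flow now 3.
Augment s→a→d→t: bottleneck 2, flow now 5.
Augment s→b→c→t: bottleneck 1, flow now 6.
No augmenting path remains; maximum flow = 6.
By max-flow min-cut, the minimum cut capacity equals the max flow.
In the residual graph, reachable from s: {s, a, b, c, d}.
Min-cut edges: c→t (4), d→t (2); capacity 4 + 2 = 6.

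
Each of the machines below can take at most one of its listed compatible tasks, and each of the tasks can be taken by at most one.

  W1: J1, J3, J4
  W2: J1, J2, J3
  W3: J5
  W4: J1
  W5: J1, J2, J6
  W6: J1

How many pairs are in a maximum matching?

Unit-capacity flow: source→left, listed edges, right→sink; max matching = max flow.
Augmenting path W1→J1 (+1); matched 1.
Augmenting path W2→J2 (+1); matched 2.
Augmenting path W3→J5 (+1); matched 3.
Augmenting path W5→J6 (+1); matched 4.
Augmenting path W4→J1→W1→J3 (+1); matched 5.
No augmenting path remains; maximum matching = 5.
König certificate: {W1, W2, W3, W5, J1} is a vertex cover of size 5 (every listed pair touches it), so no matching can be larger.

5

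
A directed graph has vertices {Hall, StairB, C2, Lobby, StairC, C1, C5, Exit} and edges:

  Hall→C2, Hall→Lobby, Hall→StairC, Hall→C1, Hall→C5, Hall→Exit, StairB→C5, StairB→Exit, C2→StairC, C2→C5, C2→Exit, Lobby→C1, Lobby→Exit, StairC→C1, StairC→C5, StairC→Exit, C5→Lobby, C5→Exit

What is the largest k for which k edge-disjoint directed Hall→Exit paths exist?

5

Assign every edge capacity 1; by Menger, the answer equals the max flow.
Path Hall→Exit (+1); total 1.
Path Hall→C2→Exit (+1); total 2.
Path Hall→Lobby→Exit (+1); total 3.
Path Hall→StairC→Exit (+1); total 4.
Path Hall→C5→Exit (+1); total 5.
No residual Hall→Exit path; max flow = 5.
Certifying cut of size 5: {Hall→C2, Hall→C5, Hall→Exit, Hall→Lobby, Hall→StairC}.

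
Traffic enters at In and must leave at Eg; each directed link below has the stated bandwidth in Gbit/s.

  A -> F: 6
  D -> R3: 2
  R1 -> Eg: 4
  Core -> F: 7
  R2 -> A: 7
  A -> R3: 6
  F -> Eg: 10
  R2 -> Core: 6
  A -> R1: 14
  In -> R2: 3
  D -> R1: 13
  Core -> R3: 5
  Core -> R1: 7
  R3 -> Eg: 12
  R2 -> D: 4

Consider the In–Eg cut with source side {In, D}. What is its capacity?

18

Edges leaving {In, D}: In→R2 (3), D→R1 (13), D→R3 (2).
Cut capacity = 3 + 13 + 2 = 18.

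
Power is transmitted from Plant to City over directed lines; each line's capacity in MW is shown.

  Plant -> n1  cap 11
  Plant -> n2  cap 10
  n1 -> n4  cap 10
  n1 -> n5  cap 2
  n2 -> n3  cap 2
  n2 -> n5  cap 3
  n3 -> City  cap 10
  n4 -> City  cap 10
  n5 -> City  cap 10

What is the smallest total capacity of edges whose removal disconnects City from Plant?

16

Augment Plant→n1→n4→City: bottleneck 10, flow now 10.
Augment Plant→n1→n5→City: bottleneck 1, flow now 11.
Augment Plant→n2→n3→City: bottleneck 2, flow now 13.
Augment Plant→n2→n5→City: bottleneck 3, flow now 16.
No augmenting path remains; maximum flow = 16.
By max-flow min-cut, the minimum cut capacity equals the max flow.
In the residual graph, reachable from Plant: {Plant, n2}.
Min-cut edges: Plant→n1 (11), n2→n3 (2), n2→n5 (3); capacity 11 + 2 + 3 = 16.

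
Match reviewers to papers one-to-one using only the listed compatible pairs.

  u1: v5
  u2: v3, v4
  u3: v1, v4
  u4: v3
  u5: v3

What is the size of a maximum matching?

4

Unit-capacity flow: source→left, listed edges, right→sink; max matching = max flow.
Augmenting path u1→v5 (+1); matched 1.
Augmenting path u2→v3 (+1); matched 2.
Augmenting path u3→v1 (+1); matched 3.
Augmenting path u4→v3→u2→v4 (+1); matched 4.
No augmenting path remains; maximum matching = 4.
König certificate: {u1, u2, u3, v3} is a vertex cover of size 4 (every listed pair touches it), so no matching can be larger.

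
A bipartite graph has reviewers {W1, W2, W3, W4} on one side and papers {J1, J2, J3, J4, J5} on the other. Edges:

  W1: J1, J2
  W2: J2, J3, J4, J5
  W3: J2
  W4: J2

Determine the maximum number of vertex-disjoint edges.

3

Unit-capacity flow: source→left, listed edges, right→sink; max matching = max flow.
Augmenting path W1→J1 (+1); matched 1.
Augmenting path W2→J2 (+1); matched 2.
Augmenting path W3→J2→W2→J3 (+1); matched 3.
No augmenting path remains; maximum matching = 3.
König certificate: {W1, W2, J2} is a vertex cover of size 3 (every listed pair touches it), so no matching can be larger.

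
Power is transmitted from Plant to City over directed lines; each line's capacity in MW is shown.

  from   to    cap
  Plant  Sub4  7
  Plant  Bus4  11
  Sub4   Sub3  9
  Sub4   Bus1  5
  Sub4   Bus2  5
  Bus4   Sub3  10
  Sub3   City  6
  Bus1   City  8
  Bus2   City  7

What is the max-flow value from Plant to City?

13

Augment Plant→Sub4→Sub3→City: bottleneck 6, flow now 6.
Augment Plant→Sub4→Bus1→City: bottleneck 1, flow now 7.
Augment Plant→Bus4→Sub3→Sub4→Bus1→City: bottleneck 4, flow now 11. (uses reverse residual edge)
Augment Plant→Bus4→Sub3→Sub4→Bus2→City: bottleneck 2, flow now 13. (uses reverse residual edge)
No augmenting path remains; maximum flow = 13.
In the residual graph, reachable from Plant: {Plant, Bus4, Sub3}.
Min-cut edges: Plant→Sub4 (7), Sub3→City (6); capacity 7 + 6 = 13.
This cut is saturated, so no flow can exceed 13.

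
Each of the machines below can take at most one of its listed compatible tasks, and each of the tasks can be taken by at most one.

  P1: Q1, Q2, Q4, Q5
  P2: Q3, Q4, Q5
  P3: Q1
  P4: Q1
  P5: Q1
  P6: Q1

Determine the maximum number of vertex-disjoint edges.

3

Unit-capacity flow: source→left, listed edges, right→sink; max matching = max flow.
Augmenting path P1→Q1 (+1); matched 1.
Augmenting path P2→Q3 (+1); matched 2.
Augmenting path P3→Q1→P1→Q2 (+1); matched 3.
No augmenting path remains; maximum matching = 3.
König certificate: {P1, P2, Q1} is a vertex cover of size 3 (every listed pair touches it), so no matching can be larger.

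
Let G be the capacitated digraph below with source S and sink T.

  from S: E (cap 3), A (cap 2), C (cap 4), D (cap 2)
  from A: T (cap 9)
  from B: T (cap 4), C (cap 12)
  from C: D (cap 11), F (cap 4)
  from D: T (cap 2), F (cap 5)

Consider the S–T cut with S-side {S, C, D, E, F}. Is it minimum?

Yes — it is a minimum cut (capacity 4).

Given cut capacity: 2 + 2 = 4.
Augment S→A→T: bottleneck 2, flow now 2.
Augment S→D→T: bottleneck 2, flow now 4.
No augmenting path remains; maximum flow = 4.
Cut capacity 4 equals the max flow, so it is a minimum cut.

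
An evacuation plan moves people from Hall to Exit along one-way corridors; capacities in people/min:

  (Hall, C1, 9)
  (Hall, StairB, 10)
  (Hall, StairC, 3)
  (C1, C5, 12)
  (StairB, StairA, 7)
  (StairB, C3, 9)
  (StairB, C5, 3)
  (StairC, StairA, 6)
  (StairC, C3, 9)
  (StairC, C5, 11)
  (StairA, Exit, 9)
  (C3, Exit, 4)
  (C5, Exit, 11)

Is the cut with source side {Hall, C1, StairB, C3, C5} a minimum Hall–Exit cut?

No — its capacity is 25, but the minimum cut has capacity 22.

Given cut capacity: 3 + 7 + 4 + 11 = 25.
Augment Hall→C1→C5→Exit: bottleneck 9, flow now 9.
Augment Hall→StairB→StairA→Exit: bottleneck 7, flow now 16.
Augment Hall→StairB→C3→Exit: bottleneck 3, flow now 19.
Augment Hall→StairC→StairA→Exit: bottleneck 2, flow now 21.
Augment Hall→StairC→C3→Exit: bottleneck 1, flow now 22.
No augmenting path remains; maximum flow = 22.
In the residual graph, reachable from Hall: {Hall}.
Min-cut edges: Hall→C1 (9), Hall→StairB (10), Hall→StairC (3); capacity 9 + 10 + 3 = 22.
Cut capacity 25 exceeds the max flow 22, so it is not minimum.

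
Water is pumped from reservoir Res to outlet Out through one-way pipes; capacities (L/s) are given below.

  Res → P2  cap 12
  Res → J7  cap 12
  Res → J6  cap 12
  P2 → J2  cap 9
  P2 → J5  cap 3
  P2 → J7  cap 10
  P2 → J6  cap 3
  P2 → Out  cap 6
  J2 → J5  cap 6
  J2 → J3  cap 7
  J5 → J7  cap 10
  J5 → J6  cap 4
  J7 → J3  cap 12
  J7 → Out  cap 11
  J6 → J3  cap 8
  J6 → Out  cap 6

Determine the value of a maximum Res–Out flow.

Augment Res→P2→Out: bottleneck 6, flow now 6.
Augment Res→J7→Out: bottleneck 11, flow now 17.
Augment Res→J6→Out: bottleneck 6, flow now 23.
No augmenting path remains; maximum flow = 23.
In the residual graph, reachable from Res: {Res, P2, J2, J5, J7, J6, J3}.
Min-cut edges: P2→Out (6), J7→Out (11), J6→Out (6); capacity 6 + 11 + 6 = 23.
This cut is saturated, so no flow can exceed 23.

23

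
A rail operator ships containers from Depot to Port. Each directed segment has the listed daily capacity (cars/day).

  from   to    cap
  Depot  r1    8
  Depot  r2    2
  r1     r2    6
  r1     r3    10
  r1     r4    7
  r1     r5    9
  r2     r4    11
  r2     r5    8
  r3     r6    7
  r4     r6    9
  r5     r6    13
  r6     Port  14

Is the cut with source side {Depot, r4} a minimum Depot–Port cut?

Given cut capacity: 8 + 2 + 9 = 19.
Augment Depot→r1→r3→r6→Port: bottleneck 7, flow now 7.
Augment Depot→r1→r4→r6→Port: bottleneck 1, flow now 8.
Augment Depot→r2→r4→r6→Port: bottleneck 2, flow now 10.
No augmenting path remains; maximum flow = 10.
In the residual graph, reachable from Depot: {Depot}.
Min-cut edges: Depot→r1 (8), Depot→r2 (2); capacity 8 + 2 = 10.
Cut capacity 19 exceeds the max flow 10, so it is not minimum.

No — its capacity is 19, but the minimum cut has capacity 10.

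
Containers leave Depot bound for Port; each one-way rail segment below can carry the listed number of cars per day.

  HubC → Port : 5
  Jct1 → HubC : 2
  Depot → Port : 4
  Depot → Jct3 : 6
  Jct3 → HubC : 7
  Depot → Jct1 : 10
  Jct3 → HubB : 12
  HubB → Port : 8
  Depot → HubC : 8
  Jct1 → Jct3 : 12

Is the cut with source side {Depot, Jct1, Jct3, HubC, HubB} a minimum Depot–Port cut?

Given cut capacity: 4 + 5 + 8 = 17.
Augment Depot→Port: bottleneck 4, flow now 4.
Augment Depot→HubC→Port: bottleneck 5, flow now 9.
Augment Depot→Jct3→HubB→Port: bottleneck 6, flow now 15.
Augment Depot→Jct1→Jct3→HubB→Port: bottleneck 2, flow now 17.
No augmenting path remains; maximum flow = 17.
Cut capacity 17 equals the max flow, so it is a minimum cut.

Yes — it is a minimum cut (capacity 17).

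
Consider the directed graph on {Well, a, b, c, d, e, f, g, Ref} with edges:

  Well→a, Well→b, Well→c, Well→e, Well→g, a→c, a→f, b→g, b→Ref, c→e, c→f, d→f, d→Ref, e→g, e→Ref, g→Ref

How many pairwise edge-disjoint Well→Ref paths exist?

Assign every edge capacity 1; by Menger, the answer equals the max flow.
Path Well→b→Ref (+1); total 1.
Path Well→e→Ref (+1); total 2.
Path Well→g→Ref (+1); total 3.
No residual Well→Ref path; max flow = 3.
Certifying cut of size 3: {Well→b, e→Ref, g→Ref}.

3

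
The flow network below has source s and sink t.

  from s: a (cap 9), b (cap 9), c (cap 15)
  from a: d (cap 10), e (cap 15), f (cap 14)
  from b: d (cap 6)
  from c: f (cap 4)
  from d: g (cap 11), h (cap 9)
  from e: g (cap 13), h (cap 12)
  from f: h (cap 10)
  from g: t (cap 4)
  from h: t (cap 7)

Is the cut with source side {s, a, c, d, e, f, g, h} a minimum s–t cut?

Given cut capacity: 9 + 4 + 7 = 20.
Augment s→a→d→g→t: bottleneck 4, flow now 4.
Augment s→a→d→h→t: bottleneck 5, flow now 9.
Augment s→b→d→h→t: bottleneck 2, flow now 11.
No augmenting path remains; maximum flow = 11.
In the residual graph, reachable from s: {s, a, b, c, d, e, f, g, h}.
Min-cut edges: g→t (4), h→t (7); capacity 4 + 7 = 11.
Cut capacity 20 exceeds the max flow 11, so it is not minimum.

No — its capacity is 20, but the minimum cut has capacity 11.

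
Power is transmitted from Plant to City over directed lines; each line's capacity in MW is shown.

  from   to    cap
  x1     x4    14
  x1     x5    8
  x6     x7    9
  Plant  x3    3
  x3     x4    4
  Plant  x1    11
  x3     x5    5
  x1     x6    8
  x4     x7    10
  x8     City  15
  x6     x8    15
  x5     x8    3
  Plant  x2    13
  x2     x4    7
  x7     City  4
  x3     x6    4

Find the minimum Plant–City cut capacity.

18

Augment Plant→x1→x4→x7→City: bottleneck 4, flow now 4.
Augment Plant→x1→x5→x8→City: bottleneck 3, flow now 7.
Augment Plant→x1→x6→x8→City: bottleneck 4, flow now 11.
Augment Plant→x3→x6→x8→City: bottleneck 3, flow now 14.
Augment Plant→x2→x4→x1→x6→x8→City: bottleneck 4, flow now 18. (uses reverse residual edge)
No augmenting path remains; maximum flow = 18.
By max-flow min-cut, the minimum cut capacity equals the max flow.
In the residual graph, reachable from Plant: {Plant, x2, x4, x7}.
Min-cut edges: Plant→x1 (11), Plant→x3 (3), x7→City (4); capacity 11 + 3 + 4 = 18.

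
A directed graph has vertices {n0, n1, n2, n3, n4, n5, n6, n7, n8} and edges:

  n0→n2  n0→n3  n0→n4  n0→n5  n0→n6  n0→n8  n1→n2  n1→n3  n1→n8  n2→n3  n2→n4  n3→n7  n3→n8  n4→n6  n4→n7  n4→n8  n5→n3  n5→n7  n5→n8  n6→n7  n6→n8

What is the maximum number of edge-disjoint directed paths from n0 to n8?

Assign every edge capacity 1; by Menger, the answer equals the max flow.
Path n0→n8 (+1); total 1.
Path n0→n3→n8 (+1); total 2.
Path n0→n4→n8 (+1); total 3.
Path n0→n5→n8 (+1); total 4.
Path n0→n6→n8 (+1); total 5.
No residual n0→n8 path; max flow = 5.
Certifying cut of size 5: {n0→n5, n0→n8, n3→n8, n4→n8, n6→n8}.

5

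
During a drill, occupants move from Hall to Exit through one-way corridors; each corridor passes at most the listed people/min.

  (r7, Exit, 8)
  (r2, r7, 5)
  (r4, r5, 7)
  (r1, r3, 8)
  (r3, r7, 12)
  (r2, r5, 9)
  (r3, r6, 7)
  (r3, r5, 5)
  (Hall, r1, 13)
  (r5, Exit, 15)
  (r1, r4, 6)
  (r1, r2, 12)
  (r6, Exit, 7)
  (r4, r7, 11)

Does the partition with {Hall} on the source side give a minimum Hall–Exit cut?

Yes — it is a minimum cut (capacity 13).

Given cut capacity: 13 = 13.
Augment Hall→r1→r2→r5→Exit: bottleneck 9, flow now 9.
Augment Hall→r1→r2→r7→Exit: bottleneck 3, flow now 12.
Augment Hall→r1→r3→r5→Exit: bottleneck 1, flow now 13.
No augmenting path remains; maximum flow = 13.
Cut capacity 13 equals the max flow, so it is a minimum cut.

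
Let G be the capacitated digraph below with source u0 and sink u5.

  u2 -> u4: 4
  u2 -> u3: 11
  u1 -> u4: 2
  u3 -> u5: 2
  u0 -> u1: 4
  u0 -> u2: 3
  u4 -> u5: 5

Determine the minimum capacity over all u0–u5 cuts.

5

Augment u0→u1→u4→u5: bottleneck 2, flow now 2.
Augment u0→u2→u3→u5: bottleneck 2, flow now 4.
Augment u0→u2→u4→u5: bottleneck 1, flow now 5.
No augmenting path remains; maximum flow = 5.
By max-flow min-cut, the minimum cut capacity equals the max flow.
In the residual graph, reachable from u0: {u0, u1}.
Min-cut edges: u0→u2 (3), u1→u4 (2); capacity 3 + 2 = 5.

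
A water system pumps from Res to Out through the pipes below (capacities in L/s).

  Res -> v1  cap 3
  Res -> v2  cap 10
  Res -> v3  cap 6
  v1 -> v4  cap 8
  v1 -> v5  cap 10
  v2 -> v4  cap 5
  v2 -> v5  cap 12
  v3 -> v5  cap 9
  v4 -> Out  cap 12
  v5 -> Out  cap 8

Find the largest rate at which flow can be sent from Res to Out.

16

Augment Res→v1→v4→Out: bottleneck 3, flow now 3.
Augment Res→v2→v4→Out: bottleneck 5, flow now 8.
Augment Res→v2→v5→Out: bottleneck 5, flow now 13.
Augment Res→v3→v5→Out: bottleneck 3, flow now 16.
No augmenting path remains; maximum flow = 16.
In the residual graph, reachable from Res: {Res, v2, v3, v5}.
Min-cut edges: Res→v1 (3), v2→v4 (5), v5→Out (8); capacity 3 + 5 + 8 = 16.
This cut is saturated, so no flow can exceed 16.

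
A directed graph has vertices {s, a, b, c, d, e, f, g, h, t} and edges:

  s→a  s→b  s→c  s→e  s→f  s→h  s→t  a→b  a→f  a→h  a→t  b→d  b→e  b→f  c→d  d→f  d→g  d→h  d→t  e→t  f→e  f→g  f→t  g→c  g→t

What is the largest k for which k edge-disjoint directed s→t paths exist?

Assign every edge capacity 1; by Menger, the answer equals the max flow.
Path s→t (+1); total 1.
Path s→a→t (+1); total 2.
Path s→e→t (+1); total 3.
Path s→f→t (+1); total 4.
Path s→b→d→t (+1); total 5.
Path s→c→d→g→t (+1); total 6.
No residual s→t path; max flow = 6.
Certifying cut of size 6: {s→a, s→b, s→c, s→e, s→f, s→t}.

6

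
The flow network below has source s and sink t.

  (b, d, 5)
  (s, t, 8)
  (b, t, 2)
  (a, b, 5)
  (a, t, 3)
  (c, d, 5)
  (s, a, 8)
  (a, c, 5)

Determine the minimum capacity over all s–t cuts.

Augment s→t: bottleneck 8, flow now 8.
Augment s→a→t: bottleneck 3, flow now 11.
Augment s→a→b→t: bottleneck 2, flow now 13.
No augmenting path remains; maximum flow = 13.
By max-flow min-cut, the minimum cut capacity equals the max flow.
In the residual graph, reachable from s: {s, a, b, c, d}.
Min-cut edges: s→t (8), a→t (3), b→t (2); capacity 8 + 3 + 2 = 13.

13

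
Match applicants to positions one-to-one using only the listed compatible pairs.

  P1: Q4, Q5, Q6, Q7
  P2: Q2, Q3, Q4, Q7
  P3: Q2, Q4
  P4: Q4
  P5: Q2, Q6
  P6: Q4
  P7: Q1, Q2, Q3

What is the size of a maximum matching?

6

Unit-capacity flow: source→left, listed edges, right→sink; max matching = max flow.
Augmenting path P1→Q4 (+1); matched 1.
Augmenting path P2→Q2 (+1); matched 2.
Augmenting path P5→Q6 (+1); matched 3.
Augmenting path P7→Q1 (+1); matched 4.
Augmenting path P3→Q2→P2→Q3 (+1); matched 5.
Augmenting path P4→Q4→P1→Q5 (+1); matched 6.
No augmenting path remains; maximum matching = 6.
König certificate: {P1, P2, P3, P5, P7, Q4} is a vertex cover of size 6 (every listed pair touches it), so no matching can be larger.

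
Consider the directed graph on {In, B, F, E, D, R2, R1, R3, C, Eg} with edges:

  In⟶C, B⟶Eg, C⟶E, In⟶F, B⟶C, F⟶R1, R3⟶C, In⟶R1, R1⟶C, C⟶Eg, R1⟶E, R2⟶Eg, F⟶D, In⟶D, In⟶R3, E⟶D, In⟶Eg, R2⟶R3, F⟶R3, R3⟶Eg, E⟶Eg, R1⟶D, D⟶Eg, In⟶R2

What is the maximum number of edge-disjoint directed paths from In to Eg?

6

Assign every edge capacity 1; by Menger, the answer equals the max flow.
Path In→Eg (+1); total 1.
Path In→D→Eg (+1); total 2.
Path In→R2→Eg (+1); total 3.
Path In→R3→Eg (+1); total 4.
Path In→C→Eg (+1); total 5.
Path In→R1→E→Eg (+1); total 6.
No residual In→Eg path; max flow = 6.
Certifying cut of size 6: {C→Eg, D→Eg, E→Eg, In→Eg, In→R2, R3→Eg}.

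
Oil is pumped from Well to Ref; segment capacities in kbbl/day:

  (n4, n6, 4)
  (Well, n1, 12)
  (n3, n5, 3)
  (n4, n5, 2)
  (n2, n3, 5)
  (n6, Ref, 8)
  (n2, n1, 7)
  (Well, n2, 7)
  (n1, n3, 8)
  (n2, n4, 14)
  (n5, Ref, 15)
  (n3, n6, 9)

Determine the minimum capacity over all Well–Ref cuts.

Augment Well→n1→n3→n5→Ref: bottleneck 3, flow now 3.
Augment Well→n1→n3→n6→Ref: bottleneck 5, flow now 8.
Augment Well→n2→n3→n6→Ref: bottleneck 3, flow now 11.
Augment Well→n2→n4→n5→Ref: bottleneck 2, flow now 13.
No augmenting path remains; maximum flow = 13.
By max-flow min-cut, the minimum cut capacity equals the max flow.
In the residual graph, reachable from Well: {Well, n1, n2, n3, n4, n6}.
Min-cut edges: n3→n5 (3), n4→n5 (2), n6→Ref (8); capacity 3 + 2 + 8 = 13.

13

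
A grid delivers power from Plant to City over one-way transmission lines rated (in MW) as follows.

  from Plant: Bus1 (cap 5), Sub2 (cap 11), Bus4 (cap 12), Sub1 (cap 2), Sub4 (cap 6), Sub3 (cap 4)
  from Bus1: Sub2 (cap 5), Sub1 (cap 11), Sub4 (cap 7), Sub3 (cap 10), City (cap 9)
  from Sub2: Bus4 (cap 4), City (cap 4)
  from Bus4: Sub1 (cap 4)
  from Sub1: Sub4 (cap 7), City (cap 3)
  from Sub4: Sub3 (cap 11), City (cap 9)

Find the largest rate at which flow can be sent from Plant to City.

21

Augment Plant→Bus1→City: bottleneck 5, flow now 5.
Augment Plant→Sub2→City: bottleneck 4, flow now 9.
Augment Plant→Sub1→City: bottleneck 2, flow now 11.
Augment Plant→Sub4→City: bottleneck 6, flow now 17.
Augment Plant→Bus4→Sub1→City: bottleneck 1, flow now 18.
Augment Plant→Bus4→Sub1→Sub4→City: bottleneck 3, flow now 21.
No augmenting path remains; maximum flow = 21.
In the residual graph, reachable from Plant: {Plant, Sub2, Bus4, Sub3}.
Min-cut edges: Plant→Bus1 (5), Plant→Sub1 (2), Plant→Sub4 (6), Sub2→City (4), Bus4→Sub1 (4); capacity 5 + 2 + 6 + 4 + 4 = 21.
This cut is saturated, so no flow can exceed 21.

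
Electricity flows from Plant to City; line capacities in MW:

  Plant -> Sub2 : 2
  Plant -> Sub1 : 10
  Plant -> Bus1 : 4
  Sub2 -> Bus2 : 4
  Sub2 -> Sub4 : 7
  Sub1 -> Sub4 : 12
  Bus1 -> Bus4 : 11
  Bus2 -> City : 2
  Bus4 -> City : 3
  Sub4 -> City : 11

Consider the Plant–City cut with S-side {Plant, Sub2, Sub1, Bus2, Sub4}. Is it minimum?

No — its capacity is 17, but the minimum cut has capacity 15.

Given cut capacity: 4 + 2 + 11 = 17.
Augment Plant→Sub2→Bus2→City: bottleneck 2, flow now 2.
Augment Plant→Sub1→Sub4→City: bottleneck 10, flow now 12.
Augment Plant→Bus1→Bus4→City: bottleneck 3, flow now 15.
No augmenting path remains; maximum flow = 15.
In the residual graph, reachable from Plant: {Plant, Bus1, Bus4}.
Min-cut edges: Plant→Sub2 (2), Plant→Sub1 (10), Bus4→City (3); capacity 2 + 10 + 3 = 15.
Cut capacity 17 exceeds the max flow 15, so it is not minimum.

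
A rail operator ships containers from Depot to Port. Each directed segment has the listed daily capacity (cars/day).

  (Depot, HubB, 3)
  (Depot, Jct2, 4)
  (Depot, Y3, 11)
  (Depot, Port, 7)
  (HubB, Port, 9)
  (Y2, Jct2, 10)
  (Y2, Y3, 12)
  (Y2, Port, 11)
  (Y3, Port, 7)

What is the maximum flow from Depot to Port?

17

Augment Depot→Port: bottleneck 7, flow now 7.
Augment Depot→HubB→Port: bottleneck 3, flow now 10.
Augment Depot→Y3→Port: bottleneck 7, flow now 17.
No augmenting path remains; maximum flow = 17.
In the residual graph, reachable from Depot: {Depot, Jct2, Y3}.
Min-cut edges: Depot→HubB (3), Depot→Port (7), Y3→Port (7); capacity 3 + 7 + 7 = 17.
This cut is saturated, so no flow can exceed 17.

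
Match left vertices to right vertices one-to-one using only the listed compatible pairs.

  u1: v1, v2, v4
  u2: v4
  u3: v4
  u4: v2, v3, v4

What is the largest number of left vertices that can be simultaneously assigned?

Unit-capacity flow: source→left, listed edges, right→sink; max matching = max flow.
Augmenting path u1→v1 (+1); matched 1.
Augmenting path u2→v4 (+1); matched 2.
Augmenting path u4→v2 (+1); matched 3.
No augmenting path remains; maximum matching = 3.
König certificate: {u1, u4, v4} is a vertex cover of size 3 (every listed pair touches it), so no matching can be larger.

3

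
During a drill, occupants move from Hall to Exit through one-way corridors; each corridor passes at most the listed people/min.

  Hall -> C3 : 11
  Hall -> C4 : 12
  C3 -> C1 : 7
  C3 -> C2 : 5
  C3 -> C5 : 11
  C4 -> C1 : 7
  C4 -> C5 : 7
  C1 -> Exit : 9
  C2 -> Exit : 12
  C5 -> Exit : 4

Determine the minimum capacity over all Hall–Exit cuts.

18

Augment Hall→C3→C1→Exit: bottleneck 7, flow now 7.
Augment Hall→C3→C2→Exit: bottleneck 4, flow now 11.
Augment Hall→C4→C1→Exit: bottleneck 2, flow now 13.
Augment Hall→C4→C5→Exit: bottleneck 4, flow now 17.
Augment Hall→C4→C1→C3→C2→Exit: bottleneck 1, flow now 18. (uses reverse residual edge)
No augmenting path remains; maximum flow = 18.
By max-flow min-cut, the minimum cut capacity equals the max flow.
In the residual graph, reachable from Hall: {Hall, C3, C4, C1, C5}.
Min-cut edges: C3→C2 (5), C1→Exit (9), C5→Exit (4); capacity 5 + 9 + 4 = 18.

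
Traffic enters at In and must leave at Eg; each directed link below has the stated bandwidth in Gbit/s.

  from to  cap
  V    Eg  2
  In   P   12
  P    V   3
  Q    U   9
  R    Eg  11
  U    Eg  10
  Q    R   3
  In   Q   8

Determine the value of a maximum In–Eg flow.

Augment In→P→V→Eg: bottleneck 2, flow now 2.
Augment In→Q→R→Eg: bottleneck 3, flow now 5.
Augment In→Q→U→Eg: bottleneck 5, flow now 10.
No augmenting path remains; maximum flow = 10.
In the residual graph, reachable from In: {In, P, V}.
Min-cut edges: In→Q (8), V→Eg (2); capacity 8 + 2 = 10.
This cut is saturated, so no flow can exceed 10.

10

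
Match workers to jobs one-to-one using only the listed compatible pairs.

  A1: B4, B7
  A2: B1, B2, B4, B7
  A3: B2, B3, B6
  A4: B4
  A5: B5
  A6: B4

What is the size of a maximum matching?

Unit-capacity flow: source→left, listed edges, right→sink; max matching = max flow.
Augmenting path A1→B4 (+1); matched 1.
Augmenting path A2→B1 (+1); matched 2.
Augmenting path A3→B2 (+1); matched 3.
Augmenting path A5→B5 (+1); matched 4.
Augmenting path A4→B4→A1→B7 (+1); matched 5.
No augmenting path remains; maximum matching = 5.
König certificate: {A1, A2, A3, A5, B4} is a vertex cover of size 5 (every listed pair touches it), so no matching can be larger.

5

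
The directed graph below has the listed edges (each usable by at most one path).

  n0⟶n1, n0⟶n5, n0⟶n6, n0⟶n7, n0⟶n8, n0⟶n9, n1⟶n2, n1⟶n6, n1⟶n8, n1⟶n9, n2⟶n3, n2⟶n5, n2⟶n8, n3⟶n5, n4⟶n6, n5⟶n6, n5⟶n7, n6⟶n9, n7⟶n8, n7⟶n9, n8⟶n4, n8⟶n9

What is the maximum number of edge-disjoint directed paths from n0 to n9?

5

Assign every edge capacity 1; by Menger, the answer equals the max flow.
Path n0→n9 (+1); total 1.
Path n0→n1→n9 (+1); total 2.
Path n0→n6→n9 (+1); total 3.
Path n0→n7→n9 (+1); total 4.
Path n0→n8→n9 (+1); total 5.
No residual n0→n9 path; max flow = 5.
Certifying cut of size 5: {n0→n1, n0→n9, n6→n9, n7→n9, n8→n9}.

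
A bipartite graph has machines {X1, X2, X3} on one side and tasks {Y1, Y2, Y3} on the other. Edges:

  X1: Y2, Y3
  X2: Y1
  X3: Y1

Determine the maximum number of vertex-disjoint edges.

2

Unit-capacity flow: source→left, listed edges, right→sink; max matching = max flow.
Augmenting path X1→Y2 (+1); matched 1.
Augmenting path X2→Y1 (+1); matched 2.
No augmenting path remains; maximum matching = 2.
König certificate: {X1, Y1} is a vertex cover of size 2 (every listed pair touches it), so no matching can be larger.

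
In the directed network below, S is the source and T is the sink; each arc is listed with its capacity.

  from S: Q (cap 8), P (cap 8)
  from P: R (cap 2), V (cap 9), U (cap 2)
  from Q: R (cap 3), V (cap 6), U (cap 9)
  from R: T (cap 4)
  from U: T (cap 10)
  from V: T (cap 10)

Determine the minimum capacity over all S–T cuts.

16

Augment S→P→R→T: bottleneck 2, flow now 2.
Augment S→P→U→T: bottleneck 2, flow now 4.
Augment S→P→V→T: bottleneck 4, flow now 8.
Augment S→Q→R→T: bottleneck 2, flow now 10.
Augment S→Q→U→T: bottleneck 6, flow now 16.
No augmenting path remains; maximum flow = 16.
By max-flow min-cut, the minimum cut capacity equals the max flow.
In the residual graph, reachable from S: {S}.
Min-cut edges: S→P (8), S→Q (8); capacity 8 + 8 = 16.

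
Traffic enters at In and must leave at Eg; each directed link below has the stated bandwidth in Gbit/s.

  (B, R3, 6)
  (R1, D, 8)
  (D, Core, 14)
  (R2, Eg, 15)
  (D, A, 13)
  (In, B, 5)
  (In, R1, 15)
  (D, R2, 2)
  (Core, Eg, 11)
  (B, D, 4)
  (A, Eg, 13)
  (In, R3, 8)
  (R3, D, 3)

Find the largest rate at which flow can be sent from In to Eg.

15

Augment In→R3→D→R2→Eg: bottleneck 2, flow now 2.
Augment In→R3→D→Core→Eg: bottleneck 1, flow now 3.
Augment In→B→D→Core→Eg: bottleneck 4, flow now 7.
Augment In→R1→D→Core→Eg: bottleneck 6, flow now 13.
Augment In→R1→D→A→Eg: bottleneck 2, flow now 15.
No augmenting path remains; maximum flow = 15.
In the residual graph, reachable from In: {In, R3, B, R1}.
Min-cut edges: R3→D (3), B→D (4), R1→D (8); capacity 3 + 4 + 8 = 15.
This cut is saturated, so no flow can exceed 15.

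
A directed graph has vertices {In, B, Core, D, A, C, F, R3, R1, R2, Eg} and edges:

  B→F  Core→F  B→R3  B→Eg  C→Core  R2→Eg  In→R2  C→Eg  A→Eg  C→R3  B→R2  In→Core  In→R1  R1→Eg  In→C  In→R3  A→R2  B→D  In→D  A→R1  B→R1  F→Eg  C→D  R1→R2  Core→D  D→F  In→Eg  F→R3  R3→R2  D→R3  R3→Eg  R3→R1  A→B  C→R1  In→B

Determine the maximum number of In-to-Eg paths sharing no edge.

Assign every edge capacity 1; by Menger, the answer equals the max flow.
Path In→Eg (+1); total 1.
Path In→B→Eg (+1); total 2.
Path In→C→Eg (+1); total 3.
Path In→R3→Eg (+1); total 4.
Path In→R1→Eg (+1); total 5.
Path In→R2→Eg (+1); total 6.
Path In→Core→F→Eg (+1); total 7.
No residual In→Eg path; max flow = 7.
Certifying cut of size 7: {F→Eg, In→B, In→C, In→Eg, R1→Eg, R2→Eg, R3→Eg}.

7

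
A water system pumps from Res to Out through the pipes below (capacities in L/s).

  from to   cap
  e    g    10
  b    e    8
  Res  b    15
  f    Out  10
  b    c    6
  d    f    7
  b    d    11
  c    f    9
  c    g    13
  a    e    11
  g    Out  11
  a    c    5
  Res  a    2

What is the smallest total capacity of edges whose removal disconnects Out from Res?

Augment Res→a→c→f→Out: bottleneck 2, flow now 2.
Augment Res→b→c→f→Out: bottleneck 6, flow now 8.
Augment Res→b→d→f→Out: bottleneck 2, flow now 10.
Augment Res→b→e→g→Out: bottleneck 7, flow now 17.
No augmenting path remains; maximum flow = 17.
By max-flow min-cut, the minimum cut capacity equals the max flow.
In the residual graph, reachable from Res: {Res}.
Min-cut edges: Res→a (2), Res→b (15); capacity 2 + 15 = 17.

17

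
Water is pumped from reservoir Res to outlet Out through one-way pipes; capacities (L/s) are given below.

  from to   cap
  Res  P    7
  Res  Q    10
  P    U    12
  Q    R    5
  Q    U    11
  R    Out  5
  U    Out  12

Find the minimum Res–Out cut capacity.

17

Augment Res→P→U→Out: bottleneck 7, flow now 7.
Augment Res→Q→R→Out: bottleneck 5, flow now 12.
Augment Res→Q→U→Out: bottleneck 5, flow now 17.
No augmenting path remains; maximum flow = 17.
By max-flow min-cut, the minimum cut capacity equals the max flow.
In the residual graph, reachable from Res: {Res}.
Min-cut edges: Res→P (7), Res→Q (10); capacity 7 + 10 = 17.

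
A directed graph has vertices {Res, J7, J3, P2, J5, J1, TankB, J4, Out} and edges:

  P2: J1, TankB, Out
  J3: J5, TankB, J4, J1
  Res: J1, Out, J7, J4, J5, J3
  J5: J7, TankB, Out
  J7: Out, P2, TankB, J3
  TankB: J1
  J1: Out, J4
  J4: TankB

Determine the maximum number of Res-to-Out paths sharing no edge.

5

Assign every edge capacity 1; by Menger, the answer equals the max flow.
Path Res→Out (+1); total 1.
Path Res→J7→Out (+1); total 2.
Path Res→J5→Out (+1); total 3.
Path Res→J1→Out (+1); total 4.
Path Res→J3→J5→J7→P2→Out (+1); total 5.
No residual Res→Out path; max flow = 5.
Certifying cut of size 5: {J1→Out, Res→J3, Res→J5, Res→J7, Res→Out}.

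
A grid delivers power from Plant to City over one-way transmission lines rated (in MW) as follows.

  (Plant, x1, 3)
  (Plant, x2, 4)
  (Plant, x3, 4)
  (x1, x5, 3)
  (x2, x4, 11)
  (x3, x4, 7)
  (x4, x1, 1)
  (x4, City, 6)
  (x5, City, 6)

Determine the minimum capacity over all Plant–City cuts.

9

Augment Plant→x1→x5→City: bottleneck 3, flow now 3.
Augment Plant→x2→x4→City: bottleneck 4, flow now 7.
Augment Plant→x3→x4→City: bottleneck 2, flow now 9.
No augmenting path remains; maximum flow = 9.
By max-flow min-cut, the minimum cut capacity equals the max flow.
In the residual graph, reachable from Plant: {Plant, x1, x2, x3, x4}.
Min-cut edges: x1→x5 (3), x4→City (6); capacity 3 + 6 = 9.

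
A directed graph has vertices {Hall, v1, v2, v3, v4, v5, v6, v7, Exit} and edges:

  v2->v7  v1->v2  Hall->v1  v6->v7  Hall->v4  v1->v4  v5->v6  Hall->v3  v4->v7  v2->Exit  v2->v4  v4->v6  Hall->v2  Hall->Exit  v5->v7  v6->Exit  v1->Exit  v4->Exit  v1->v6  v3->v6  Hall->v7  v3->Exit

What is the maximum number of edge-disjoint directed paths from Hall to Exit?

Assign every edge capacity 1; by Menger, the answer equals the max flow.
Path Hall→Exit (+1); total 1.
Path Hall→v1→Exit (+1); total 2.
Path Hall→v2→Exit (+1); total 3.
Path Hall→v3→Exit (+1); total 4.
Path Hall→v4→Exit (+1); total 5.
No residual Hall→Exit path; max flow = 5.
Certifying cut of size 5: {Hall→Exit, Hall→v1, Hall→v2, Hall→v3, Hall→v4}.

5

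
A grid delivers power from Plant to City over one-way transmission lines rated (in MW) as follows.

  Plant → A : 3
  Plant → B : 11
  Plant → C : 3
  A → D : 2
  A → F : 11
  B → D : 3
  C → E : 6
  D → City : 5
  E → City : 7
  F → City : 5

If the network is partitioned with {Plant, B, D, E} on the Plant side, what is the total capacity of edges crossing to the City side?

Edges leaving {Plant, B, D, E}: Plant→A (3), Plant→C (3), D→City (5), E→City (7).
Cut capacity = 3 + 3 + 5 + 7 = 18.

18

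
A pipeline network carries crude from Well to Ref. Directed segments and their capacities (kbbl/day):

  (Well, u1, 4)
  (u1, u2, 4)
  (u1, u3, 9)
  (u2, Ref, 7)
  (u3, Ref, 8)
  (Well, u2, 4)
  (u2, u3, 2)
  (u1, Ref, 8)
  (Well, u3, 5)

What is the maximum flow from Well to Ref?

Augment Well→u1→Ref: bottleneck 4, flow now 4.
Augment Well→u2→Ref: bottleneck 4, flow now 8.
Augment Well→u3→Ref: bottleneck 5, flow now 13.
No augmenting path remains; maximum flow = 13.
In the residual graph, reachable from Well: {Well}.
Min-cut edges: Well→u1 (4), Well→u2 (4), Well→u3 (5); capacity 4 + 4 + 5 = 13.
This cut is saturated, so no flow can exceed 13.

13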